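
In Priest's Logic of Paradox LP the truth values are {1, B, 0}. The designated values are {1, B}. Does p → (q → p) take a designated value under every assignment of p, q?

Every assignment of p, q over {1, B, 0} gives a value in {1, B}.
In particular, with p=B, q=B: p → (q → p) = B.

Yes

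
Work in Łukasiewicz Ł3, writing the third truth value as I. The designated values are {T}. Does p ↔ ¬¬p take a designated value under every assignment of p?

Every assignment of p over {T, I, F} gives a value in {T}.
In particular, with p=I: p ↔ ¬¬p = T.

Yes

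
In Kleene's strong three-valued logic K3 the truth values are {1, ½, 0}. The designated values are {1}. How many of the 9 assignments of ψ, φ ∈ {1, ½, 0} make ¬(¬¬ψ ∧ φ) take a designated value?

Of the 9 assignments, 5 give a value in {1}.

5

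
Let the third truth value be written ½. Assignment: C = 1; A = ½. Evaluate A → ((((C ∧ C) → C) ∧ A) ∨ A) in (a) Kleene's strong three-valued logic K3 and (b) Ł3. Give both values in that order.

½; 1

In Kleene's strong three-valued logic K3: C ∧ C = 1 ∧ 1 = 1
(C ∧ C) → C = 1 → 1 = 1
((C ∧ C) → C) ∧ A = 1 ∧ ½ = ½
(((C ∧ C) → C) ∧ A) ∨ A = ½ ∨ ½ = ½
A → ((((C ∧ C) → C) ∧ A) ∨ A) = ½ → ½ = ½
In Ł3: C ∧ C = 1 ∧ 1 = 1
(C ∧ C) → C = 1 → 1 = 1
((C ∧ C) → C) ∧ A = 1 ∧ ½ = ½
(((C ∧ C) → C) ∧ A) ∨ A = ½ ∨ ½ = ½
A → ((((C ∧ C) → C) ∧ A) ∨ A) = ½ → ½ = 1  [min(1, 1−½+½)]
They differ because Kleene's strong three-valued logic K3 and Ł3 treat ½ differently under implication.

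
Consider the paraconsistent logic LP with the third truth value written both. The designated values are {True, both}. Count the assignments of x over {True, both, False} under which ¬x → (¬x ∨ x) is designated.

3

x=True: True ✓
x=both: both ✓
x=False: True ✓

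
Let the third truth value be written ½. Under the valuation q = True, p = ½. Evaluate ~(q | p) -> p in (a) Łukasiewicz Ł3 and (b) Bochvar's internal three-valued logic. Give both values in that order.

In Łukasiewicz Ł3: q | p = True | ½ = True
~(q | p) = ~True = False
~(q | p) -> p = False -> ½ = True
In Bochvar's internal three-valued logic: q | p = True | ½ = ½
~(q | p) = ~½ = ½
~(q | p) -> p = ½ -> ½ = ½  [any arg is the third value ⇒ result is the third value]
They differ because Łukasiewicz Ł3 and Bochvar's internal three-valued logic treat ½ differently under the binary connectives.

True; ½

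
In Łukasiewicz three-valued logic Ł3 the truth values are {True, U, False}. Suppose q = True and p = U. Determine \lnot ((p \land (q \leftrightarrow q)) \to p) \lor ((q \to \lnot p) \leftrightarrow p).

True

q \leftrightarrow q = True \leftrightarrow True = True
p \land (q \leftrightarrow q) = U \land True = U
(p \land (q \leftrightarrow q)) \to p = U \to U = True  [min(1, 1−½+½)]
\lnot ((p \land (q \leftrightarrow q)) \to p) = \lnot True = False
\lnot p = \lnot U = U
q \to \lnot p = True \to U = U
(q \to \lnot p) \leftrightarrow p = U \leftrightarrow U = True
\lnot ((p \land (q \leftrightarrow q)) \to p) \lor ((q \to \lnot p) \leftrightarrow p) = False \lor True = True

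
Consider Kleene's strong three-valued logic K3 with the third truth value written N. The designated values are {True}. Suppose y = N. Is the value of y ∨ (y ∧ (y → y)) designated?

No

y → y = N → N = N
y ∧ (y → y) = N ∧ N = N
y ∨ (y ∧ (y → y)) = N ∨ N = N
N ∉ {True}.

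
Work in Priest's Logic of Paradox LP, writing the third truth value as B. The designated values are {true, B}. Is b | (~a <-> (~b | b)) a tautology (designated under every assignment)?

No

Countermodel: b=false, a=true gives false, which is not designated.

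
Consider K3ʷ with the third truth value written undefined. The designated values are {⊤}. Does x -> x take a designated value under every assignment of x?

Countermodel: x=undefined gives undefined, which is not designated.

No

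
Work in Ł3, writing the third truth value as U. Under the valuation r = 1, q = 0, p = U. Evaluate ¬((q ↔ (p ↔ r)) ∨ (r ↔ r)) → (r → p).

1

p ↔ r = U ↔ 1 = U  [1 − |½−1|]
q ↔ (p ↔ r) = 0 ↔ U = U
r ↔ r = 1 ↔ 1 = 1
(q ↔ (p ↔ r)) ∨ (r ↔ r) = U ∨ 1 = 1
¬((q ↔ (p ↔ r)) ∨ (r ↔ r)) = ¬1 = 0
r → p = 1 → U = U
¬((q ↔ (p ↔ r)) ∨ (r ↔ r)) → (r → p) = 0 → U = 1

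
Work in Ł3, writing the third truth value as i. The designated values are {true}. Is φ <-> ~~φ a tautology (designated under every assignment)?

Every assignment of φ over {true, i, false} gives a value in {true}.
In particular, with φ=i: φ <-> ~~φ = true.

Yes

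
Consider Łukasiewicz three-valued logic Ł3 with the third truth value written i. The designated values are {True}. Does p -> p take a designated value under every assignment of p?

Yes

Every assignment of p over {True, i, False} gives a value in {True}.
In particular, with p=i: p -> p = True.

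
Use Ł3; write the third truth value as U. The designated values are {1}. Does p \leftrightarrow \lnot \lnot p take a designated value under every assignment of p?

Yes

Every assignment of p over {1, U, 0} gives a value in {1}.
In particular, with p=U: p \leftrightarrow \lnot \lnot p = 1.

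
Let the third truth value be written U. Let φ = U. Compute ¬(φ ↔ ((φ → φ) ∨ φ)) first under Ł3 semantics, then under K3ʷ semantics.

U; U

In Ł3: φ → φ = U → U = 1  [min(1, 1−½+½)]
(φ → φ) ∨ φ = 1 ∨ U = 1
φ ↔ ((φ → φ) ∨ φ) = U ↔ 1 = U
¬(φ ↔ ((φ → φ) ∨ φ)) = ¬U = U
In K3ʷ: φ → φ = U → U = U
(φ → φ) ∨ φ = U ∨ U = U
φ ↔ ((φ → φ) ∨ φ) = U ↔ U = U
¬(φ ↔ ((φ → φ) ∨ φ)) = ¬U = U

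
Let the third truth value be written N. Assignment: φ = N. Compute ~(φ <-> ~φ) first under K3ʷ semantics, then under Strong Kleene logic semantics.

N; N

In K3ʷ: ~φ = ~N = N
φ <-> ~φ = N <-> N = N
~(φ <-> ~φ) = ~N = N
In Strong Kleene logic: ~φ = ~N = N
φ <-> ~φ = N <-> N = N
~(φ <-> ~φ) = ~N = N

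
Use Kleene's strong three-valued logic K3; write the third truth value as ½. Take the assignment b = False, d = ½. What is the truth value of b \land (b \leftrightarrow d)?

False

b \leftrightarrow d = False \leftrightarrow ½ = ½
b \land (b \leftrightarrow d) = False \land ½ = False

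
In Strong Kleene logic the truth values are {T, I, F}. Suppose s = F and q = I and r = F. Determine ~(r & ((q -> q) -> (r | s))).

T

q -> q = I -> I = I  [~I | I]
r | s = F | F = F
(q -> q) -> (r | s) = I -> F = I
r & ((q -> q) -> (r | s)) = F & I = F
~(r & ((q -> q) -> (r | s))) = ~F = T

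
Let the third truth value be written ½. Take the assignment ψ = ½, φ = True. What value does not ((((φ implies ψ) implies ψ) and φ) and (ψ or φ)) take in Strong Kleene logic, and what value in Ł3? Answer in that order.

½; False

In Strong Kleene logic: φ implies ψ = True implies ½ = ½  [not True or ½]
(φ implies ψ) implies ψ = ½ implies ½ = ½
((φ implies ψ) implies ψ) and φ = ½ and True = ½
ψ or φ = ½ or True = True
(((φ implies ψ) implies ψ) and φ) and (ψ or φ) = ½ and True = ½
not ((((φ implies ψ) implies ψ) and φ) and (ψ or φ)) = not ½ = ½
In Ł3: φ implies ψ = True implies ½ = ½  [min(1, 1−1+½)]
(φ implies ψ) implies ψ = ½ implies ½ = True
((φ implies ψ) implies ψ) and φ = True and True = True
ψ or φ = ½ or True = True
(((φ implies ψ) implies ψ) and φ) and (ψ or φ) = True and True = True
not ((((φ implies ψ) implies ψ) and φ) and (ψ or φ)) = not True = False
They differ because Strong Kleene logic and Ł3 treat ½ differently under implication.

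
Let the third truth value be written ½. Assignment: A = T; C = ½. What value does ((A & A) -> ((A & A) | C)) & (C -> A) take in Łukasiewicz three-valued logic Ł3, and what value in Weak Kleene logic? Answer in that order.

T; ½

In Łukasiewicz three-valued logic Ł3: A & A = T & T = T
A & A = T & T = T
(A & A) | C = T | ½ = T
(A & A) -> ((A & A) | C) = T -> T = T
C -> A = ½ -> T = T
((A & A) -> ((A & A) | C)) & (C -> A) = T & T = T
In Weak Kleene logic: A & A = T & T = T
A & A = T & T = T
(A & A) | C = T | ½ = ½
(A & A) -> ((A & A) | C) = T -> ½ = ½  [any arg is the third value ⇒ result is the third value]
C -> A = ½ -> T = ½
((A & A) -> ((A & A) | C)) & (C -> A) = ½ & ½ = ½
They differ because Łukasiewicz three-valued logic Ł3 and Weak Kleene logic treat ½ differently under the binary connectives.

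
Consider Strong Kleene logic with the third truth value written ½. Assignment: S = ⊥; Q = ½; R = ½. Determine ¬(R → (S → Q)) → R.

S → Q = ⊥ → ½ = ⊤  [¬⊥ ∨ ½]
R → (S → Q) = ½ → ⊤ = ⊤
¬(R → (S → Q)) = ¬⊤ = ⊥
¬(R → (S → Q)) → R = ⊥ → ½ = ⊤

⊤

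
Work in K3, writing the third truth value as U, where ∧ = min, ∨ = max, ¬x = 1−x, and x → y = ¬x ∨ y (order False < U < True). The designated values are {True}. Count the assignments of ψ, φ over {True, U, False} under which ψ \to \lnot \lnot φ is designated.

5

Of the 9 assignments, 5 give a value in {True}.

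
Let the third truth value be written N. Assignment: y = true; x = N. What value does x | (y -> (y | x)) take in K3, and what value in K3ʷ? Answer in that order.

In K3: y | x = true | N = true
y -> (y | x) = true -> true = true
x | (y -> (y | x)) = N | true = true
In K3ʷ: y | x = true | N = N
y -> (y | x) = true -> N = N  [any arg is the third value ⇒ result is the third value]
x | (y -> (y | x)) = N | N = N
They differ because K3 and K3ʷ treat N differently under the binary connectives.

true; N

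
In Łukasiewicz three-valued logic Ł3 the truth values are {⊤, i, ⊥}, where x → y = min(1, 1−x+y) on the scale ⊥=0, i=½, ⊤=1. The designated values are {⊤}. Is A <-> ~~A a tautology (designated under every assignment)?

Yes

Every assignment of A over {⊤, i, ⊥} gives a value in {⊤}.
In particular, with A=i: A <-> ~~A = ⊤.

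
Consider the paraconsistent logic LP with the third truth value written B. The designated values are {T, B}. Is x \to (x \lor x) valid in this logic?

Yes

Every assignment of x over {T, B, F} gives a value in {T, B}.
In particular, with x=B: x \to (x \lor x) = B.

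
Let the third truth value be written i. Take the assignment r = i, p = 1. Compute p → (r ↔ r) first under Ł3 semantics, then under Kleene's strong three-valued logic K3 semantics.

1; i

In Ł3: r ↔ r = i ↔ i = 1  [1 − |½−½|]
p → (r ↔ r) = 1 → 1 = 1
In Kleene's strong three-valued logic K3: r ↔ r = i ↔ i = i
p → (r ↔ r) = 1 → i = i  [¬1 ∨ i]
They differ because Ł3 and Kleene's strong three-valued logic K3 treat i differently under implication.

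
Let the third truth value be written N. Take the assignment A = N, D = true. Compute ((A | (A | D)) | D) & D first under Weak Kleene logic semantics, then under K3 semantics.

N; true

In Weak Kleene logic: A | D = N | true = N
A | (A | D) = N | N = N
(A | (A | D)) | D = N | true = N
((A | (A | D)) | D) & D = N & true = N
In K3: A | D = N | true = true
A | (A | D) = N | true = true
(A | (A | D)) | D = true | true = true
((A | (A | D)) | D) & D = true & true = true
They differ because Weak Kleene logic and K3 treat N differently under the binary connectives.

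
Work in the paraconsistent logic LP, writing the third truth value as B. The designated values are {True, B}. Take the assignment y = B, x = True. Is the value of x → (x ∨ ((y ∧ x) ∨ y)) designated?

y ∧ x = B ∧ True = B
(y ∧ x) ∨ y = B ∨ B = B
x ∨ ((y ∧ x) ∨ y) = True ∨ B = True
x → (x ∨ ((y ∧ x) ∨ y)) = True → True = True
True ∈ {True, B}.

Yes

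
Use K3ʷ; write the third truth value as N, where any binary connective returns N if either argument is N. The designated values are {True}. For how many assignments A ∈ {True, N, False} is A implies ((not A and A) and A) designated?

A=True: False ·
A=N: N ·
A=False: True ✓

1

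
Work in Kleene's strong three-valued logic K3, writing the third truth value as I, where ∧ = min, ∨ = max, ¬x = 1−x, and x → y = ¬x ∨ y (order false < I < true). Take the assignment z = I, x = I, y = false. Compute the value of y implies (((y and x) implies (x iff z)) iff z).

true

y and x = false and I = false
x iff z = I iff I = I
(y and x) implies (x iff z) = false implies I = true  [not false or I]
((y and x) implies (x iff z)) iff z = true iff I = I
y implies (((y and x) implies (x iff z)) iff z) = false implies I = true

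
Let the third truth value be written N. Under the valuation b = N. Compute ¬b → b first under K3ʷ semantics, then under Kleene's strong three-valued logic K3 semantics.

N; N

In K3ʷ: ¬b = ¬N = N
¬b → b = N → N = N
In Kleene's strong three-valued logic K3: ¬b = ¬N = N
¬b → b = N → N = N  [¬N ∨ N]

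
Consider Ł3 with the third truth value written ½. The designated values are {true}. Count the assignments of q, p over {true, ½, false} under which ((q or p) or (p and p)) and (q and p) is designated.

Designated under: (q=true, p=true).

1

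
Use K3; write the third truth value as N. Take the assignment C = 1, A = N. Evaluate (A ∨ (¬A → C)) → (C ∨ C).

1

¬A = ¬N = N
¬A → C = N → 1 = 1  [¬N ∨ 1]
A ∨ (¬A → C) = N ∨ 1 = 1
C ∨ C = 1 ∨ 1 = 1
(A ∨ (¬A → C)) → (C ∨ C) = 1 → 1 = 1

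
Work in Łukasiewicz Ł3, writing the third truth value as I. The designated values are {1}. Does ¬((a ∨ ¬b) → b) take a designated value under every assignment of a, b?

Countermodel: a=1, b=1 gives 0, which is not designated.

No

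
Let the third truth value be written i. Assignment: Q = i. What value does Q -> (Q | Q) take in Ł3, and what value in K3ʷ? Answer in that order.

In Ł3: Q | Q = i | i = i
Q -> (Q | Q) = i -> i = ⊤
In K3ʷ: Q | Q = i | i = i
Q -> (Q | Q) = i -> i = i  [any arg is the third value ⇒ result is the third value]
They differ because Ł3 and K3ʷ treat i differently under the binary connectives.

⊤; i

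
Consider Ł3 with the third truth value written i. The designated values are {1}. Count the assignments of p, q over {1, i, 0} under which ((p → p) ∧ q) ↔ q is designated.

9

Of the 9 assignments, 9 give a value in {1}.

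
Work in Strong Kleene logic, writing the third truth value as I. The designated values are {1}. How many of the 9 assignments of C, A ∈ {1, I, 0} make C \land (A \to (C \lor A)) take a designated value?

Designated under: (C=1, A=1); (C=1, A=I); (C=1, A=0).

3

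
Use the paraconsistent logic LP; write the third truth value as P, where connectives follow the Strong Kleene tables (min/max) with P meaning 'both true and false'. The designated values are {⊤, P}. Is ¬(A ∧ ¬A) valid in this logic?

Yes

Every assignment of A over {⊤, P, ⊥} gives a value in {⊤, P}.
In particular, with A=P: ¬(A ∧ ¬A) = P.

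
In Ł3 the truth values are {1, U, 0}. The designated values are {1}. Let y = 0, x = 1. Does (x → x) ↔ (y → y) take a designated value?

Yes

x → x = 1 → 1 = 1
y → y = 0 → 0 = 1
(x → x) ↔ (y → y) = 1 ↔ 1 = 1
1 ∈ {1}.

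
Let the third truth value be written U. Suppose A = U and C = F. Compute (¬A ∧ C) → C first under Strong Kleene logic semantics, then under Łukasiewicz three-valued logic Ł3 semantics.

T; T

In Strong Kleene logic: ¬A = ¬U = U
¬A ∧ C = U ∧ F = F
(¬A ∧ C) → C = F → F = T
In Łukasiewicz three-valued logic Ł3: ¬A = ¬U = U
¬A ∧ C = U ∧ F = F
(¬A ∧ C) → C = F → F = T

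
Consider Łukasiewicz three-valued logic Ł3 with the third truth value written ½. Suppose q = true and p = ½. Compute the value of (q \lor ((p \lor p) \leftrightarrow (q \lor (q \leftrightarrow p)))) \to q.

p \lor p = ½ \lor ½ = ½
q \leftrightarrow p = true \leftrightarrow ½ = ½  [1 − |1−½|]
q \lor (q \leftrightarrow p) = true \lor ½ = true
(p \lor p) \leftrightarrow (q \lor (q \leftrightarrow p)) = ½ \leftrightarrow true = ½
q \lor ((p \lor p) \leftrightarrow (q \lor (q \leftrightarrow p))) = true \lor ½ = true
(q \lor ((p \lor p) \leftrightarrow (q \lor (q \leftrightarrow p)))) \to q = true \to true = true

true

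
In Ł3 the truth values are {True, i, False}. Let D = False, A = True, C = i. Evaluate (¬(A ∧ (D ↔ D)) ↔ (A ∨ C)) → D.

D ↔ D = False ↔ False = True
A ∧ (D ↔ D) = True ∧ True = True
¬(A ∧ (D ↔ D)) = ¬True = False
A ∨ C = True ∨ i = True
¬(A ∧ (D ↔ D)) ↔ (A ∨ C) = False ↔ True = False
(¬(A ∧ (D ↔ D)) ↔ (A ∨ C)) → D = False → False = True

True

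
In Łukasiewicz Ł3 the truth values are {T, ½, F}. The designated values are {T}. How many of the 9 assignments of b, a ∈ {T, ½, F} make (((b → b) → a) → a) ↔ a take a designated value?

3

Designated under: (b=T, a=T); (b=½, a=T); (b=F, a=T).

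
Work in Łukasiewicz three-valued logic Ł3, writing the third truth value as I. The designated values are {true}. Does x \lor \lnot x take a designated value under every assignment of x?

No

Countermodel: x=I gives I, which is not designated.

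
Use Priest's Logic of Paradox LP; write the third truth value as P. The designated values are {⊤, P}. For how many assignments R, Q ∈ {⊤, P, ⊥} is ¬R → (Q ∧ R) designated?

Of the 9 assignments, 6 give a value in {⊤, P}.

6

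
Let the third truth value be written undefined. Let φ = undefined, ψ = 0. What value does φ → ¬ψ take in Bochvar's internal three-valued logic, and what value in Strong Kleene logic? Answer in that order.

undefined; 1

In Bochvar's internal three-valued logic: ¬ψ = ¬0 = 1
φ → ¬ψ = undefined → 1 = undefined  [any arg is the third value ⇒ result is the third value]
In Strong Kleene logic: ¬ψ = ¬0 = 1
φ → ¬ψ = undefined → 1 = 1  [¬undefined ∨ 1]
They differ because Bochvar's internal three-valued logic and Strong Kleene logic treat undefined differently under the binary connectives.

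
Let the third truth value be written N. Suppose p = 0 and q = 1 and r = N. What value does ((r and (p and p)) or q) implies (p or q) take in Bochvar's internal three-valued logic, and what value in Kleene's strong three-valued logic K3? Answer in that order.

N; 1

In Bochvar's internal three-valued logic: p and p = 0 and 0 = 0
r and (p and p) = N and 0 = N
(r and (p and p)) or q = N or 1 = N
p or q = 0 or 1 = 1
((r and (p and p)) or q) implies (p or q) = N implies 1 = N
In Kleene's strong three-valued logic K3: p and p = 0 and 0 = 0
r and (p and p) = N and 0 = 0
(r and (p and p)) or q = 0 or 1 = 1
p or q = 0 or 1 = 1
((r and (p and p)) or q) implies (p or q) = 1 implies 1 = 1
They differ because Bochvar's internal three-valued logic and Kleene's strong three-valued logic K3 treat N differently under the binary connectives.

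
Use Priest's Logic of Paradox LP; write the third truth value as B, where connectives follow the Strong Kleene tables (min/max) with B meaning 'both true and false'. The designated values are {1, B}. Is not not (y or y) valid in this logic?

Countermodel: y=0 gives 0, which is not designated.

No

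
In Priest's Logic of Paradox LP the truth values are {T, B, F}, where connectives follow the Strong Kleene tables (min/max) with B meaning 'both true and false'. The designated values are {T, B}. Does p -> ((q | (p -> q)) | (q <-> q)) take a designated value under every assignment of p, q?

Yes

Every assignment of p, q over {T, B, F} gives a value in {T, B}.
In particular, with p=B, q=B: p -> ((q | (p -> q)) | (q <-> q)) = B.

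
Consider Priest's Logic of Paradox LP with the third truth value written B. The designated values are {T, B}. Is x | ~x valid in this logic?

Yes

Every assignment of x over {T, B, F} gives a value in {T, B}.
In particular, with x=B: x | ~x = B.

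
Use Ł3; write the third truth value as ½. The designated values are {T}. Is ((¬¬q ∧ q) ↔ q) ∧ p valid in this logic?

No

Countermodel: q=T, p=½ gives ½, which is not designated.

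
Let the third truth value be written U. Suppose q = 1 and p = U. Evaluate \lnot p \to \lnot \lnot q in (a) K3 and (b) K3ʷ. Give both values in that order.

In K3: \lnot p = \lnot U = U
\lnot q = \lnot 1 = 0
\lnot \lnot q = \lnot 0 = 1
\lnot p \to \lnot \lnot q = U \to 1 = 1
In K3ʷ: \lnot p = \lnot U = U
\lnot q = \lnot 1 = 0
\lnot \lnot q = \lnot 0 = 1
\lnot p \to \lnot \lnot q = U \to 1 = U  [any arg is the third value ⇒ result is the third value]
They differ because K3 and K3ʷ treat U differently under the binary connectives.

1; U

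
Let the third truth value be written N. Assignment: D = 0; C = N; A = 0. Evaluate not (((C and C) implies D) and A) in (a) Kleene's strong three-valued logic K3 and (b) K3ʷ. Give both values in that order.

1; N

In Kleene's strong three-valued logic K3: C and C = N and N = N
(C and C) implies D = N implies 0 = N  [not N or 0]
((C and C) implies D) and A = N and 0 = 0
not (((C and C) implies D) and A) = not 0 = 1
In K3ʷ: C and C = N and N = N
(C and C) implies D = N implies 0 = N  [any arg is the third value ⇒ result is the third value]
((C and C) implies D) and A = N and 0 = N
not (((C and C) implies D) and A) = not N = N
They differ because Kleene's strong three-valued logic K3 and K3ʷ treat N differently under the binary connectives.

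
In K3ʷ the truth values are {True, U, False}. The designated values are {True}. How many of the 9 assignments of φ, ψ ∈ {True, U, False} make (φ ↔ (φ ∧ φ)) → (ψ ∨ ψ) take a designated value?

Designated under: (φ=True, ψ=True); (φ=False, ψ=True).

2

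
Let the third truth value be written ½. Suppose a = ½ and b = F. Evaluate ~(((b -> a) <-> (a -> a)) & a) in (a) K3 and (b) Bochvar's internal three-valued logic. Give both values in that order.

½; ½

In K3: b -> a = F -> ½ = T  [~F | ½]
a -> a = ½ -> ½ = ½
(b -> a) <-> (a -> a) = T <-> ½ = ½
((b -> a) <-> (a -> a)) & a = ½ & ½ = ½
~(((b -> a) <-> (a -> a)) & a) = ~½ = ½
In Bochvar's internal three-valued logic: b -> a = F -> ½ = ½
a -> a = ½ -> ½ = ½
(b -> a) <-> (a -> a) = ½ <-> ½ = ½
((b -> a) <-> (a -> a)) & a = ½ & ½ = ½
~(((b -> a) <-> (a -> a)) & a) = ~½ = ½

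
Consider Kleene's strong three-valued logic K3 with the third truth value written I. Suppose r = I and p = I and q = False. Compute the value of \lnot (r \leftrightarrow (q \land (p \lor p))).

p \lor p = I \lor I = I
q \land (p \lor p) = False \land I = False
r \leftrightarrow (q \land (p \lor p)) = I \leftrightarrow False = I
\lnot (r \leftrightarrow (q \land (p \lor p))) = \lnot I = I

I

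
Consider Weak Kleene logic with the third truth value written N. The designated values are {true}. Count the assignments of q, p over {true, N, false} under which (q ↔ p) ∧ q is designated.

1

Designated under: (q=true, p=true).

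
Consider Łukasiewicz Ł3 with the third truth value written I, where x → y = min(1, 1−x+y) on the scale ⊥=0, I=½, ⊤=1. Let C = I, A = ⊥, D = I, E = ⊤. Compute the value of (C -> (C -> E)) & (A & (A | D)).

⊥

C -> E = I -> ⊤ = ⊤  [min(1, 1−½+1)]
C -> (C -> E) = I -> ⊤ = ⊤
A | D = ⊥ | I = I
A & (A | D) = ⊥ & I = ⊥
(C -> (C -> E)) & (A & (A | D)) = ⊤ & ⊥ = ⊥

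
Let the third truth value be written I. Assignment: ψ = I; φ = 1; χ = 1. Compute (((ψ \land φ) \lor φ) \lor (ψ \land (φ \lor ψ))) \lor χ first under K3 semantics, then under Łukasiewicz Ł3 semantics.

In K3: ψ \land φ = I \land 1 = I
(ψ \land φ) \lor φ = I \lor 1 = 1
φ \lor ψ = 1 \lor I = 1
ψ \land (φ \lor ψ) = I \land 1 = I
((ψ \land φ) \lor φ) \lor (ψ \land (φ \lor ψ)) = 1 \lor I = 1
(((ψ \land φ) \lor φ) \lor (ψ \land (φ \lor ψ))) \lor χ = 1 \lor 1 = 1
In Łukasiewicz Ł3: ψ \land φ = I \land 1 = I
(ψ \land φ) \lor φ = I \lor 1 = 1
φ \lor ψ = 1 \lor I = 1
ψ \land (φ \lor ψ) = I \land 1 = I
((ψ \land φ) \lor φ) \lor (ψ \land (φ \lor ψ)) = 1 \lor I = 1
(((ψ \land φ) \lor φ) \lor (ψ \land (φ \lor ψ))) \lor χ = 1 \lor 1 = 1

1; 1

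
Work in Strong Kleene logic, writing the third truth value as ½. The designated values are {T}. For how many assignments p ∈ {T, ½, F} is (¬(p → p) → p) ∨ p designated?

p=T: T ✓
p=½: ½ ·
p=F: T ✓

2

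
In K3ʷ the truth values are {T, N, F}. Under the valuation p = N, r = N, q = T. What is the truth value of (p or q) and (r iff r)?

p or q = N or T = N
r iff r = N iff N = N
(p or q) and (r iff r) = N and N = N

N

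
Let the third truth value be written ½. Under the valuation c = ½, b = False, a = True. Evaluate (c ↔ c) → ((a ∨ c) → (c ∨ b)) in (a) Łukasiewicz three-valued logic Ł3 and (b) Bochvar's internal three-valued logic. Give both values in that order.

In Łukasiewicz three-valued logic Ł3: c ↔ c = ½ ↔ ½ = True  [1 − |½−½|]
a ∨ c = True ∨ ½ = True
c ∨ b = ½ ∨ False = ½
(a ∨ c) → (c ∨ b) = True → ½ = ½
(c ↔ c) → ((a ∨ c) → (c ∨ b)) = True → ½ = ½
In Bochvar's internal three-valued logic: c ↔ c = ½ ↔ ½ = ½
a ∨ c = True ∨ ½ = ½
c ∨ b = ½ ∨ False = ½
(a ∨ c) → (c ∨ b) = ½ → ½ = ½  [any arg is the third value ⇒ result is the third value]
(c ↔ c) → ((a ∨ c) → (c ∨ b)) = ½ → ½ = ½

½; ½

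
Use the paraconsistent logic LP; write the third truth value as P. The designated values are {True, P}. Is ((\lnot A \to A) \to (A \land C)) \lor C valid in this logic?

Countermodel: A=True, C=False gives False, which is not designated.

No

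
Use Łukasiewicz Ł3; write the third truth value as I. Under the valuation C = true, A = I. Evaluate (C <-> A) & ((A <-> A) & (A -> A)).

C <-> A = true <-> I = I  [1 − |1−½|]
A <-> A = I <-> I = true
A -> A = I -> I = true
(A <-> A) & (A -> A) = true & true = true
(C <-> A) & ((A <-> A) & (A -> A)) = I & true = I

I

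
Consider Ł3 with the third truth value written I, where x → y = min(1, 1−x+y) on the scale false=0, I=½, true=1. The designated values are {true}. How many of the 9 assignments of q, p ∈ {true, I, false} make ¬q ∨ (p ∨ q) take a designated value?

Of the 9 assignments, 7 give a value in {true}.

7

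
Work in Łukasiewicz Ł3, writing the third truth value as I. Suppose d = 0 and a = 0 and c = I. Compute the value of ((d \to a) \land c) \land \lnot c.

I

d \to a = 0 \to 0 = 1
(d \to a) \land c = 1 \land I = I
\lnot c = \lnot I = I
((d \to a) \land c) \land \lnot c = I \land I = I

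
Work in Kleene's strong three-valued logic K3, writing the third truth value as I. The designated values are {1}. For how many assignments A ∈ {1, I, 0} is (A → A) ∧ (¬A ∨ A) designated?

2

A=1: 1 ✓
A=I: I ·
A=0: 1 ✓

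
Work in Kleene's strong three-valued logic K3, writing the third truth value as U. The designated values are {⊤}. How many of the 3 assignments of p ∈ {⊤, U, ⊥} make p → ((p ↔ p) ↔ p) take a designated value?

2

p=⊤: ⊤ ✓
p=U: U ·
p=⊥: ⊤ ✓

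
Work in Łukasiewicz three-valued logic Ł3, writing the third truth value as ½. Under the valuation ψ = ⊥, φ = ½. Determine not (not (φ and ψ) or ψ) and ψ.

⊥

φ and ψ = ½ and ⊥ = ⊥
not (φ and ψ) = not ⊥ = ⊤
not (φ and ψ) or ψ = ⊤ or ⊥ = ⊤
not (not (φ and ψ) or ψ) = not ⊤ = ⊥
not (not (φ and ψ) or ψ) and ψ = ⊥ and ⊥ = ⊥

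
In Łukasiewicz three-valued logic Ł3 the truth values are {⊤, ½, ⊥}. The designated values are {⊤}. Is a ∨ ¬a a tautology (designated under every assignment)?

Countermodel: a=½ gives ½, which is not designated.

No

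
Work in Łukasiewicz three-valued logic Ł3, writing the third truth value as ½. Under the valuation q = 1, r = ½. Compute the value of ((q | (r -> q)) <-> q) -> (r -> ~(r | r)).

1

r -> q = ½ -> 1 = 1  [min(1, 1−½+1)]
q | (r -> q) = 1 | 1 = 1
(q | (r -> q)) <-> q = 1 <-> 1 = 1
r | r = ½ | ½ = ½
~(r | r) = ~½ = ½
r -> ~(r | r) = ½ -> ½ = 1
((q | (r -> q)) <-> q) -> (r -> ~(r | r)) = 1 -> 1 = 1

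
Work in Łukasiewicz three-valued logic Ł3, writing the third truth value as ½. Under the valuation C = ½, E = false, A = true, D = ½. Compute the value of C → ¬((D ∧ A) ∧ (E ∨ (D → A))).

true

D ∧ A = ½ ∧ true = ½
D → A = ½ → true = true  [min(1, 1−½+1)]
E ∨ (D → A) = false ∨ true = true
(D ∧ A) ∧ (E ∨ (D → A)) = ½ ∧ true = ½
¬((D ∧ A) ∧ (E ∨ (D → A))) = ¬½ = ½
C → ¬((D ∧ A) ∧ (E ∨ (D → A))) = ½ → ½ = true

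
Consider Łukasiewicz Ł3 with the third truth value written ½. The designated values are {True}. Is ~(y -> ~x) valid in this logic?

Countermodel: y=True, x=½ gives ½, which is not designated.

No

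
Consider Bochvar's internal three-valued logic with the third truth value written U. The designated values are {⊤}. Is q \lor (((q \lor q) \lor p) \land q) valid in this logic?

No

Countermodel: q=⊤, p=U gives U, which is not designated.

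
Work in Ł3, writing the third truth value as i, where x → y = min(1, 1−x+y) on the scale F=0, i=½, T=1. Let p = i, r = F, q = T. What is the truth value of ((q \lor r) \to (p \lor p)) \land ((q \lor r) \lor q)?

q \lor r = T \lor F = T
p \lor p = i \lor i = i
(q \lor r) \to (p \lor p) = T \to i = i  [min(1, 1−1+½)]
q \lor r = T \lor F = T
(q \lor r) \lor q = T \lor T = T
((q \lor r) \to (p \lor p)) \land ((q \lor r) \lor q) = i \land T = i

i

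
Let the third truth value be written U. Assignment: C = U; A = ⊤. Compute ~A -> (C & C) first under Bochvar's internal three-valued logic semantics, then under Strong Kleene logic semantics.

U; ⊤

In Bochvar's internal three-valued logic: ~A = ~⊤ = ⊥
C & C = U & U = U
~A -> (C & C) = ⊥ -> U = U
In Strong Kleene logic: ~A = ~⊤ = ⊥
C & C = U & U = U
~A -> (C & C) = ⊥ -> U = ⊤  [~⊥ | U]
They differ because Bochvar's internal three-valued logic and Strong Kleene logic treat U differently under the binary connectives.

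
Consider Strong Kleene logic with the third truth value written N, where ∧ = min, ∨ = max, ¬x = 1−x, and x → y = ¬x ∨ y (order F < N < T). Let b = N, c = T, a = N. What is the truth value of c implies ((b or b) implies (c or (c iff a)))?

T

b or b = N or N = N
c iff a = T iff N = N
c or (c iff a) = T or N = T
(b or b) implies (c or (c iff a)) = N implies T = T  [not N or T]
c implies ((b or b) implies (c or (c iff a))) = T implies T = T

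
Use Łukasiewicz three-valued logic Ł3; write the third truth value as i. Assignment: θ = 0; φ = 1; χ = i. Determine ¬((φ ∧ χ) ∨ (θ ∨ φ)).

φ ∧ χ = 1 ∧ i = i
θ ∨ φ = 0 ∨ 1 = 1
(φ ∧ χ) ∨ (θ ∨ φ) = i ∨ 1 = 1
¬((φ ∧ χ) ∨ (θ ∨ φ)) = ¬1 = 0

0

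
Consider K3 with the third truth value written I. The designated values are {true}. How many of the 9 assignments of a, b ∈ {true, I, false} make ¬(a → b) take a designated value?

Designated under: (a=true, b=false).

1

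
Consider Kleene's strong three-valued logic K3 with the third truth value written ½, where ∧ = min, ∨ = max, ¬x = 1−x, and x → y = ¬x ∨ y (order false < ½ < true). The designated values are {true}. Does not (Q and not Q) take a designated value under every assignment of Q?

Countermodel: Q=½ gives ½, which is not designated.

No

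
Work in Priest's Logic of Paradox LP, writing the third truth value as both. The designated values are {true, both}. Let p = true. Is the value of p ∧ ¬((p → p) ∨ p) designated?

No

p → p = true → true = true
(p → p) ∨ p = true ∨ true = true
¬((p → p) ∨ p) = ¬true = false
p ∧ ¬((p → p) ∨ p) = true ∧ false = false
false ∉ {true, both}.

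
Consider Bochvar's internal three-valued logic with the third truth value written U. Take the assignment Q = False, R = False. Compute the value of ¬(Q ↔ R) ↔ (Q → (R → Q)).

False

Q ↔ R = False ↔ False = True
¬(Q ↔ R) = ¬True = False
R → Q = False → False = True
Q → (R → Q) = False → True = True
¬(Q ↔ R) ↔ (Q → (R → Q)) = False ↔ True = False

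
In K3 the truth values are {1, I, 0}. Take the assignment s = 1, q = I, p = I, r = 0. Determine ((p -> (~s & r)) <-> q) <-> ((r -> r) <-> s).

~s = ~1 = 0
~s & r = 0 & 0 = 0
p -> (~s & r) = I -> 0 = I  [~I | 0]
(p -> (~s & r)) <-> q = I <-> I = I
r -> r = 0 -> 0 = 1
(r -> r) <-> s = 1 <-> 1 = 1
((p -> (~s & r)) <-> q) <-> ((r -> r) <-> s) = I <-> 1 = I

I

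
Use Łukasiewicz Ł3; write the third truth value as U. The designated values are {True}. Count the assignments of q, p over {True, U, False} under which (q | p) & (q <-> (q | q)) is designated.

5

Of the 9 assignments, 5 give a value in {True}.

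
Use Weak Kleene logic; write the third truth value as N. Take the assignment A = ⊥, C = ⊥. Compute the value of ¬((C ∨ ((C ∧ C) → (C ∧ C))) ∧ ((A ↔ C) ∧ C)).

⊤

C ∧ C = ⊥ ∧ ⊥ = ⊥
C ∧ C = ⊥ ∧ ⊥ = ⊥
(C ∧ C) → (C ∧ C) = ⊥ → ⊥ = ⊤
C ∨ ((C ∧ C) → (C ∧ C)) = ⊥ ∨ ⊤ = ⊤
A ↔ C = ⊥ ↔ ⊥ = ⊤
(A ↔ C) ∧ C = ⊤ ∧ ⊥ = ⊥
(C ∨ ((C ∧ C) → (C ∧ C))) ∧ ((A ↔ C) ∧ C) = ⊤ ∧ ⊥ = ⊥
¬((C ∨ ((C ∧ C) → (C ∧ C))) ∧ ((A ↔ C) ∧ C)) = ¬⊥ = ⊤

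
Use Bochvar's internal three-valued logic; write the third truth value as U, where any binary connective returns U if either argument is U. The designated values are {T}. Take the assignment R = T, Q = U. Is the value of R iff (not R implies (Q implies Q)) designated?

not R = not T = F
Q implies Q = U implies U = U  [any arg is the third value ⇒ result is the third value]
not R implies (Q implies Q) = F implies U = U
R iff (not R implies (Q implies Q)) = T iff U = U
U ∉ {T}.

No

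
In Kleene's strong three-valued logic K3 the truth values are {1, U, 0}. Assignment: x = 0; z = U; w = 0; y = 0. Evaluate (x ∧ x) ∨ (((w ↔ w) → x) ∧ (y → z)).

0

x ∧ x = 0 ∧ 0 = 0
w ↔ w = 0 ↔ 0 = 1
(w ↔ w) → x = 1 → 0 = 0
y → z = 0 → U = 1
((w ↔ w) → x) ∧ (y → z) = 0 ∧ 1 = 0
(x ∧ x) ∨ (((w ↔ w) → x) ∧ (y → z)) = 0 ∨ 0 = 0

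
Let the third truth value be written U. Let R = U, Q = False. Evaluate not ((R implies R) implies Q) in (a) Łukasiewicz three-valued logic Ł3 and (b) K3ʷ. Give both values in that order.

True; U

In Łukasiewicz three-valued logic Ł3: R implies R = U implies U = True  [min(1, 1−½+½)]
(R implies R) implies Q = True implies False = False
not ((R implies R) implies Q) = not False = True
In K3ʷ: R implies R = U implies U = U
(R implies R) implies Q = U implies False = U
not ((R implies R) implies Q) = not U = U
They differ because Łukasiewicz three-valued logic Ł3 and K3ʷ treat U differently under the binary connectives.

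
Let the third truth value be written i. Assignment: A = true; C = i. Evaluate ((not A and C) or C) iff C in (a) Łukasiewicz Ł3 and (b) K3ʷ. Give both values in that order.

In Łukasiewicz Ł3: not A = not true = false
not A and C = false and i = false
(not A and C) or C = false or i = i
((not A and C) or C) iff C = i iff i = true
In K3ʷ: not A = not true = false
not A and C = false and i = i
(not A and C) or C = i or i = i
((not A and C) or C) iff C = i iff i = i
They differ because Łukasiewicz Ł3 and K3ʷ treat i differently under the binary connectives.

true; i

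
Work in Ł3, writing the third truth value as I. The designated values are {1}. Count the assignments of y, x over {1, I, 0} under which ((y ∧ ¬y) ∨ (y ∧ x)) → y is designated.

Of the 9 assignments, 9 give a value in {1}.

9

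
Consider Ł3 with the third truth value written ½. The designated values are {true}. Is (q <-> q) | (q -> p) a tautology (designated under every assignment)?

Every assignment of q, p over {true, ½, false} gives a value in {true}.
In particular, with q=½, p=½: (q <-> q) | (q -> p) = true.

Yes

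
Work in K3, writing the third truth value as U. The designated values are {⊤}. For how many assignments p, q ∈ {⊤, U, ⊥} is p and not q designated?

Designated under: (p=⊤, q=⊥).

1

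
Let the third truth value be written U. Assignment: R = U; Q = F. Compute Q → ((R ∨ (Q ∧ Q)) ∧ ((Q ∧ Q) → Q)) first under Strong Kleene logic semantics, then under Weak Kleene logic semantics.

In Strong Kleene logic: Q ∧ Q = F ∧ F = F
R ∨ (Q ∧ Q) = U ∨ F = U
Q ∧ Q = F ∧ F = F
(Q ∧ Q) → Q = F → F = T
(R ∨ (Q ∧ Q)) ∧ ((Q ∧ Q) → Q) = U ∧ T = U
Q → ((R ∨ (Q ∧ Q)) ∧ ((Q ∧ Q) → Q)) = F → U = T  [¬F ∨ U]
In Weak Kleene logic: Q ∧ Q = F ∧ F = F
R ∨ (Q ∧ Q) = U ∨ F = U
Q ∧ Q = F ∧ F = F
(Q ∧ Q) → Q = F → F = T
(R ∨ (Q ∧ Q)) ∧ ((Q ∧ Q) → Q) = U ∧ T = U
Q → ((R ∨ (Q ∧ Q)) ∧ ((Q ∧ Q) → Q)) = F → U = U  [any arg is the third value ⇒ result is the third value]
They differ because Strong Kleene logic and Weak Kleene logic treat U differently under the binary connectives.

T; U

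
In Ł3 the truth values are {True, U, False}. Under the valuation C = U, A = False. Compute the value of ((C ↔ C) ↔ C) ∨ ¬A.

C ↔ C = U ↔ U = True  [1 − |½−½|]
(C ↔ C) ↔ C = True ↔ U = U
¬A = ¬False = True
((C ↔ C) ↔ C) ∨ ¬A = U ∨ True = True

True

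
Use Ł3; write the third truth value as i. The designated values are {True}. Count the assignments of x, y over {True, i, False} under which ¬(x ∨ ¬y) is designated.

Designated under: (x=False, y=True).

1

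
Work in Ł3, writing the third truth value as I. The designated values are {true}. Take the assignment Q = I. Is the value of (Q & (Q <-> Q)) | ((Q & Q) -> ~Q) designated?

Q <-> Q = I <-> I = true  [1 − |½−½|]
Q & (Q <-> Q) = I & true = I
Q & Q = I & I = I
~Q = ~I = I
(Q & Q) -> ~Q = I -> I = true
(Q & (Q <-> Q)) | ((Q & Q) -> ~Q) = I | true = true
true ∈ {true}.

Yes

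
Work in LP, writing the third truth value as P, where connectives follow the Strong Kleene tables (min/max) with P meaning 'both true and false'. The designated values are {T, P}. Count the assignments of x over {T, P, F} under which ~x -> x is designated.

2

x=T: T ✓
x=P: P ✓
x=F: F ·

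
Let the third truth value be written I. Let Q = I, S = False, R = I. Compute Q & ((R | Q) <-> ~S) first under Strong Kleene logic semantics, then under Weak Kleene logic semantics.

In Strong Kleene logic: R | Q = I | I = I
~S = ~False = True
(R | Q) <-> ~S = I <-> True = I
Q & ((R | Q) <-> ~S) = I & I = I
In Weak Kleene logic: R | Q = I | I = I
~S = ~False = True
(R | Q) <-> ~S = I <-> True = I
Q & ((R | Q) <-> ~S) = I & I = I

I; I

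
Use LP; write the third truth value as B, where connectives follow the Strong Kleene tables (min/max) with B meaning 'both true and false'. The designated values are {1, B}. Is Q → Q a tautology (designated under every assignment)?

Yes

Every assignment of Q over {1, B, 0} gives a value in {1, B}.
In particular, with Q=B: Q → Q = B.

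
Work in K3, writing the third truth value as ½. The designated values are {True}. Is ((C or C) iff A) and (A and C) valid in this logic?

Countermodel: C=True, A=½ gives ½, which is not designated.

No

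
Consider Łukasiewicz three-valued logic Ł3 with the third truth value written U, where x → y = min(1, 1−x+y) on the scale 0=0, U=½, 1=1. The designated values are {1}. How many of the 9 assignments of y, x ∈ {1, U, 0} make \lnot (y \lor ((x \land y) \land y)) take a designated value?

3

Designated under: (y=0, x=1); (y=0, x=U); (y=0, x=0).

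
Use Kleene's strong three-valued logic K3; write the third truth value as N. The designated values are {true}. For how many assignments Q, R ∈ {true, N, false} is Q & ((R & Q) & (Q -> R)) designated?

Designated under: (Q=true, R=true).

1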